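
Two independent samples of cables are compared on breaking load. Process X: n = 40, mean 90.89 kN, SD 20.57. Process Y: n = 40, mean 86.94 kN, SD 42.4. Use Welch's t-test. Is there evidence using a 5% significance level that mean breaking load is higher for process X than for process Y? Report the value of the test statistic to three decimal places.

Let group 1 = process X, group 2 = process Y. H0: μ_1 = μ_2; H1: μ_1 > μ_2 (Welch's two-sample t-test, right-tailed).
t = (x̄_1 − x̄_2)/√(s_1²/n_1 + s_2²/n_2) = (90.89 − 86.94)/√(20.57²/40 + 42.4²/40) = 0.530
Welch–Satterthwaite df ≈ 56.39
p-value = P(T ≥ 0.530) ≈ 0.299
Since p ≈ 0.299 > α = 0.05, fail to reject H0; the data do not provide sufficient evidence against H0.

0.530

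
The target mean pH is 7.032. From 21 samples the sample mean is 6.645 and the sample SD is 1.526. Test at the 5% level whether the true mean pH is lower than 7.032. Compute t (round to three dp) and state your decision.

H0: μ = 7.032; H1: μ < 7.032 (one-sample t-test, left-tailed).
t = (x̄ − μ₀)/(s/√n) = (6.645 − 7.032)/(1.526/√21) = -1.162
df = n − 1 = 20
p-value = P(T ≤ -1.162) ≈ 0.1294
Since p ≈ 0.1294 > α = 0.05, fail to reject H0; the data do not provide sufficient evidence against H0.

t = -1.162; fail to reject H0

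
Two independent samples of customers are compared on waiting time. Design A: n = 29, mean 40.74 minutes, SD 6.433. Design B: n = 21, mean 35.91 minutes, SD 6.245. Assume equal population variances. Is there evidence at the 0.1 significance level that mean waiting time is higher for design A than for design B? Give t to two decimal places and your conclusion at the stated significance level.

Let group 1 = design A, group 2 = design B. H0: μ_1 = μ_2; H1: μ_1 > μ_2 (two-sample pooled-variance t-test, right-tailed).
s_p² = [(29−1)·6.433² + (21−1)·6.245²]/(29+21−2) = 40.3904
t = (40.74 − 35.91)/√[40.3904·(1/29 + 1/21)] = 2.65
df = n₁ + n₂ − 2 = 48
p-value = P(T ≥ 2.65) ≈ 0.0054
Since p ≈ 0.0054 < α = 0.1, reject H0; the evidence is statistically significant.

t = 2.65; reject H0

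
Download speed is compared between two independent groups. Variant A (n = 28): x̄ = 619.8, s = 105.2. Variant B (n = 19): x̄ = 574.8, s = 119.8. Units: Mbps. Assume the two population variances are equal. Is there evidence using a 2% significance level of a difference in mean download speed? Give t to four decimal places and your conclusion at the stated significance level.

Let group 1 = variant A, group 2 = variant B. H0: μ_1 = μ_2; H1: μ_1 ≠ μ_2 (two-sample pooled-variance t-test, two-sided).
s_p² = [(28−1)·105.2² + (19−1)·119.8²]/(28+19−2) = 12381
t = (619.8 − 574.8)/√[12381·(1/28 + 1/19)] = 1.3606
df = n₁ + n₂ − 2 = 45
Two-sided p-value ≈ 0.180
Since p ≈ 0.180 > α = 0.02, fail to reject H0; the data do not provide sufficient evidence against H0.

t = 1.3606; fail to reject H0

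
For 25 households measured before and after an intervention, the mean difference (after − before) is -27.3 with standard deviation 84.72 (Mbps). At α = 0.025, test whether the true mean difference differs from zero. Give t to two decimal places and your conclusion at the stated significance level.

H0: μ_d = 0; H1: μ_d ≠ 0 (paired t-test on the differences, two-sided).
t = d̄/(s_d/√n) = -27.3/(84.72/√25) = -1.61
df = n − 1 = 24
Two-sided p-value ≈ 0.1202
Since p ≈ 0.1202 > α = 0.025, fail to reject H0; the data do not provide sufficient evidence against H0.

t = -1.61; fail to reject H0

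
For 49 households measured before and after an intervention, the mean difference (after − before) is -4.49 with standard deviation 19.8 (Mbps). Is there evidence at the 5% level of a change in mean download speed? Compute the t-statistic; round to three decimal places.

H0: μ_d = 0; H1: μ_d ≠ 0 (paired t-test on the differences, two-sided).
t = d̄/(s_d/√n) = -4.49/(19.8/√49) = -1.587
df = n − 1 = 48
Two-sided p-value ≈ 0.1190
Since p ≈ 0.1190 > α = 0.05, fail to reject H0; the evidence is not statistically significant.

-1.587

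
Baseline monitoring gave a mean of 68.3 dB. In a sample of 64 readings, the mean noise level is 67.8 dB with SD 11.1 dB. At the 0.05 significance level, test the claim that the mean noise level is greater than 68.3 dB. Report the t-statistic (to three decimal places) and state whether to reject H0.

H0: μ = 68.3; H1: μ > 68.3 (one-sample t-test, right-tailed).
t = (x̄ − μ₀)/(s/√n) = (67.8 − 68.3)/(11.1/√64) = -0.360
df = n − 1 = 63
p-value = P(T ≥ -0.360) ≈ 0.6401
Since p ≈ 0.6401 > α = 0.05, fail to reject H0; the evidence is not statistically significant.

t = -0.360; fail to reject H0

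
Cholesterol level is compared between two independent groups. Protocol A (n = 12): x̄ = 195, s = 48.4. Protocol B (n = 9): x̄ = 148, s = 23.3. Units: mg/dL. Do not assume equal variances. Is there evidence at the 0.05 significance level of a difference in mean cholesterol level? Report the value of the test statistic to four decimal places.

2.9402

Let group 1 = protocol A, group 2 = protocol B. H0: μ_1 = μ_2; H1: μ_1 ≠ μ_2 (Welch's two-sample t-test, two-sided).
t = (x̄_1 − x̄_2)/√(s_1²/n_1 + s_2²/n_2) = (195 − 148)/√(48.4²/12 + 23.3²/9) = 2.9402
Welch–Satterthwaite df ≈ 16.66
Two-sided p-value ≈ 0.009
Since p ≈ 0.009 < α = 0.05, reject H0; the evidence is statistically significant.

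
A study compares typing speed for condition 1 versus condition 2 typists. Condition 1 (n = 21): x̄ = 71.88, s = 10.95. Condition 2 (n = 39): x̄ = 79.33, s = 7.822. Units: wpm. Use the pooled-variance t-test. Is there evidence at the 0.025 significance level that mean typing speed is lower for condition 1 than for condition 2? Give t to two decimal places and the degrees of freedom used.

t = -3.05, df = 58

Let group 1 = condition 1, group 2 = condition 2. H0: μ_1 = μ_2; H1: μ_1 < μ_2 (two-sample pooled-variance t-test, left-tailed).
s_p² = [(21−1)·10.95² + (39−1)·7.822²]/(21+39−2) = 81.4316
t = (71.88 − 79.33)/√[81.4316·(1/21 + 1/39)] = -3.05
df = n₁ + n₂ − 2 = 58
p-value = P(T ≤ -3.05) ≈ 0.002
Since p ≈ 0.002 < α = 0.025, reject H0; the evidence is statistically significant.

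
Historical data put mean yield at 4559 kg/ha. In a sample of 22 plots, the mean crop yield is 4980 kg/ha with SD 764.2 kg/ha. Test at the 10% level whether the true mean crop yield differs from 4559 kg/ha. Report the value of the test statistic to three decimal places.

2.584

H0: μ = 4559; H1: μ ≠ 4559 (one-sample t-test, two-sided).
t = (x̄ − μ₀)/(s/√n) = (4980 − 4559)/(764.2/√22) = 2.584
df = n − 1 = 21
Two-sided p-value ≈ 0.017
Since p ≈ 0.017 < α = 0.1, reject H0; the evidence is statistically significant.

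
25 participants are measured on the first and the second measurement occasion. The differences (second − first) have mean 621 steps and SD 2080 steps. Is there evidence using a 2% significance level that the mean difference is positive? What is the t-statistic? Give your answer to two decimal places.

H0: μ_d = 0; H1: μ_d > 0 (paired t-test on the differences, right-tailed).
t = d̄/(s_d/√n) = 621/(2080/√25) = 1.49
df = n − 1 = 24
p-value = P(T ≥ 1.49) ≈ 0.0743
Since p ≈ 0.0743 > α = 0.02, fail to reject H0; the data do not provide sufficient evidence against H0.

1.49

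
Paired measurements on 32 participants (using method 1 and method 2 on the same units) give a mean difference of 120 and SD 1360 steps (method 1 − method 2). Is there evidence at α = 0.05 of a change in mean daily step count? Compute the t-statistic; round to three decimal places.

H0: μ_d = 0; H1: μ_d ≠ 0 (paired t-test on the differences, two-sided).
t = d̄/(s_d/√n) = 120/(1360/√32) = 0.499
df = n − 1 = 31
Two-sided p-value ≈ 0.6212
Since p ≈ 0.6212 > α = 0.05, fail to reject H0; the data do not provide sufficient evidence against H0.

0.499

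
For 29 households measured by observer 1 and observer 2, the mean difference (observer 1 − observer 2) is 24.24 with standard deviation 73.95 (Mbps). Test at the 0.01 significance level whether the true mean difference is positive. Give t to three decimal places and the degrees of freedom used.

H0: μ_d = 0; H1: μ_d > 0 (paired t-test on the differences, right-tailed).
t = d̄/(s_d/√n) = 24.24/(73.95/√29) = 1.765
df = n − 1 = 28
p-value = P(T ≥ 1.765) ≈ 0.0442
Since p ≈ 0.0442 > α = 0.01, fail to reject H0; the evidence is not statistically significant.

t = 1.765, df = 28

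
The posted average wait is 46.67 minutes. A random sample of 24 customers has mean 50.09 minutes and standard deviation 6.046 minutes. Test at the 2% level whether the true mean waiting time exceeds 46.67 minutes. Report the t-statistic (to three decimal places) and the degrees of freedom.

H0: μ = 46.67; H1: μ > 46.67 (one-sample t-test, right-tailed).
t = (x̄ − μ₀)/(s/√n) = (50.09 − 46.67)/(6.046/√24) = 2.771
df = n − 1 = 23
p-value = P(T ≥ 2.771) ≈ 0.005
Since p ≈ 0.005 < α = 0.02, reject H0; the evidence is statistically significant.

t = 2.771, df = 23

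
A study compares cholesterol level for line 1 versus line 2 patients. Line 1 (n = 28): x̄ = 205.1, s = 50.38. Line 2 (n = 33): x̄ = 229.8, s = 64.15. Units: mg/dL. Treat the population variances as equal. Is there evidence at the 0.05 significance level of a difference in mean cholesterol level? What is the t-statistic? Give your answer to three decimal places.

Let group 1 = line 1, group 2 = line 2. H0: μ_1 = μ_2; H1: μ_1 ≠ μ_2 (two-sample pooled-variance t-test, two-sided).
s_p² = [(28−1)·50.38² + (33−1)·64.15²]/(28+33−2) = 3393.51
t = (205.1 − 229.8)/√[3393.51·(1/28 + 1/33)] = -1.650
df = n₁ + n₂ − 2 = 59
Two-sided p-value ≈ 0.1042
Since p ≈ 0.1042 > α = 0.05, fail to reject H0; the evidence is not statistically significant.

-1.650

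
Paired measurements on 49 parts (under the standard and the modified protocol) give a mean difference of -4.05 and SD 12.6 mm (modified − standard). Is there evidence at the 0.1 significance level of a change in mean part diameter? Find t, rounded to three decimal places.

H0: μ_d = 0; H1: μ_d ≠ 0 (paired t-test on the differences, two-sided).
t = d̄/(s_d/√n) = -4.05/(12.6/√49) = -2.250
df = n − 1 = 48
Two-sided p-value ≈ 0.0291
Since p ≈ 0.0291 < α = 0.1, reject H0; the evidence is statistically significant.

-2.250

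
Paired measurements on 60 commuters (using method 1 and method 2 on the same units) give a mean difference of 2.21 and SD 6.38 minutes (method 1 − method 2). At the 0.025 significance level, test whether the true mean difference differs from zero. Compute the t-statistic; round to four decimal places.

H0: μ_d = 0; H1: μ_d ≠ 0 (paired t-test on the differences, two-sided).
t = d̄/(s_d/√n) = 2.21/(6.38/√60) = 2.6832
df = n − 1 = 59
Two-sided p-value ≈ 0.0094
Since p ≈ 0.0094 < α = 0.025, reject H0; the data support H1.

2.6832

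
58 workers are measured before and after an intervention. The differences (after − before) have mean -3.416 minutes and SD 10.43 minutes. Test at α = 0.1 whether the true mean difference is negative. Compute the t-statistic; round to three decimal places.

H0: μ_d = 0; H1: μ_d < 0 (paired t-test on the differences, left-tailed).
t = d̄/(s_d/√n) = -3.416/(10.43/√58) = -2.494
df = n − 1 = 57
p-value = P(T ≤ -2.494) ≈ 0.0078
Since p ≈ 0.0078 < α = 0.1, reject H0; the data support H1.

-2.494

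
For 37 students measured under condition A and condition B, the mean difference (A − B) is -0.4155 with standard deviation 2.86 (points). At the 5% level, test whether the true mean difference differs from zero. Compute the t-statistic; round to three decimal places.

H0: μ_d = 0; H1: μ_d ≠ 0 (paired t-test on the differences, two-sided).
t = d̄/(s_d/√n) = -0.4155/(2.86/√37) = -0.884
df = n − 1 = 36
Two-sided p-value ≈ 0.383
Since p ≈ 0.383 > α = 0.05, fail to reject H0; the evidence is not statistically significant.

-0.884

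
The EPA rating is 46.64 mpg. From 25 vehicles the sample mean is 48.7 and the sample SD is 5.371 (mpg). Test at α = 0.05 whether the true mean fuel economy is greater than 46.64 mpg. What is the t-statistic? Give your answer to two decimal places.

1.92

H0: μ = 46.64; H1: μ > 46.64 (one-sample t-test, right-tailed).
t = (x̄ − μ₀)/(s/√n) = (48.7 − 46.64)/(5.371/√25) = 1.92
df = n − 1 = 24
p-value = P(T ≥ 1.92) ≈ 0.0336
Since p ≈ 0.0336 < α = 0.05, reject H0; the evidence is statistically significant.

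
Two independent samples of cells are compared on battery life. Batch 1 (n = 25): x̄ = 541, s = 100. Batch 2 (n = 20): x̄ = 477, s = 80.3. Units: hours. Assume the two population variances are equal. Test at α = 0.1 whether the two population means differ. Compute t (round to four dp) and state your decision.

t = 2.3234; reject H0

Let group 1 = batch 1, group 2 = batch 2. H0: μ_1 = μ_2; H1: μ_1 ≠ μ_2 (two-sample pooled-variance t-test, two-sided).
s_p² = [(25−1)·100² + (20−1)·80.3²]/(25+20−2) = 8430.55
t = (541 − 477)/√[8430.55·(1/25 + 1/20)] = 2.3234
df = n₁ + n₂ − 2 = 43
Two-sided p-value ≈ 0.025
Since p ≈ 0.025 < α = 0.1, reject H0; the evidence is statistically significant.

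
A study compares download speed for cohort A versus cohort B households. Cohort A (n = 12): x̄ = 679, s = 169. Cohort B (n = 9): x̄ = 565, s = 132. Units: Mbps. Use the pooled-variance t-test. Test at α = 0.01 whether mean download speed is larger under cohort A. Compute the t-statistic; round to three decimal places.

1.673

Let group 1 = cohort A, group 2 = cohort B. H0: μ_1 = μ_2; H1: μ_1 > μ_2 (two-sample pooled-variance t-test, right-tailed).
s_p² = [(12−1)·169² + (9−1)·132²]/(12+9−2) = 23871.7
t = (679 − 565)/√[23871.7·(1/12 + 1/9)] = 1.673
df = n₁ + n₂ − 2 = 19
p-value = P(T ≥ 1.673) ≈ 0.055
Since p ≈ 0.055 > α = 0.01, fail to reject H0; the evidence is not statistically significant.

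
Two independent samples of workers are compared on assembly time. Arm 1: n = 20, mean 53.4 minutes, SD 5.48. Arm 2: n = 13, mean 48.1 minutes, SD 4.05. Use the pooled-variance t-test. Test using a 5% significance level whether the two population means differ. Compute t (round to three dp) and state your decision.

Let group 1 = arm 1, group 2 = arm 2. H0: μ_1 = μ_2; H1: μ_1 ≠ μ_2 (two-sample pooled-variance t-test, two-sided).
s_p² = [(20−1)·5.48² + (13−1)·4.05²]/(20+13−2) = 24.7551
t = (53.4 − 48.1)/√[24.7551·(1/20 + 1/13)] = 2.990
df = n₁ + n₂ − 2 = 31
Two-sided p-value ≈ 0.005
Since p ≈ 0.005 < α = 0.05, reject H0; the evidence is statistically significant.

t = 2.990; reject H0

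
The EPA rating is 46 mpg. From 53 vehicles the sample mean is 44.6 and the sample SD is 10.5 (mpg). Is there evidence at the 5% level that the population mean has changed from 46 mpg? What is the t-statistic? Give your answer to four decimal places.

H0: μ = 46; H1: μ ≠ 46 (one-sample t-test, two-sided).
t = (x̄ − μ₀)/(s/√n) = (44.6 − 46)/(10.5/√53) = -0.9707
df = n − 1 = 52
Two-sided p-value ≈ 0.336
Since p ≈ 0.336 > α = 0.05, fail to reject H0; the data do not provide sufficient evidence against H0.

-0.9707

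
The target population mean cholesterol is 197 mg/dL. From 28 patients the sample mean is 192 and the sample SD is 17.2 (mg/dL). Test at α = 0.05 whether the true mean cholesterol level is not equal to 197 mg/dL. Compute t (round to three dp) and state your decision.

t = -1.538; fail to reject H0

H0: μ = 197; H1: μ ≠ 197 (one-sample t-test, two-sided).
t = (x̄ − μ₀)/(s/√n) = (192 − 197)/(17.2/√28) = -1.538
df = n − 1 = 27
Two-sided p-value ≈ 0.1356
Since p ≈ 0.1356 > α = 0.05, fail to reject H0; the data do not provide sufficient evidence against H0.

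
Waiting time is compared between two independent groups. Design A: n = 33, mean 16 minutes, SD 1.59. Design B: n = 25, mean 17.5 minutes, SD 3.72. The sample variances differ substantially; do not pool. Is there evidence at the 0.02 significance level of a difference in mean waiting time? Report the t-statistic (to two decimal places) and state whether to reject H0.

t = -1.89; fail to reject H0

Let group 1 = design A, group 2 = design B. H0: μ_1 = μ_2; H1: μ_1 ≠ μ_2 (Welch's two-sample t-test, two-sided).
t = (x̄_1 − x̄_2)/√(s_1²/n_1 + s_2²/n_2) = (16 − 17.5)/√(1.59²/33 + 3.72²/25) = -1.89
Welch–Satterthwaite df ≈ 30.66
Two-sided p-value ≈ 0.0683
Since p ≈ 0.0683 > α = 0.02, fail to reject H0; the evidence is not statistically significant.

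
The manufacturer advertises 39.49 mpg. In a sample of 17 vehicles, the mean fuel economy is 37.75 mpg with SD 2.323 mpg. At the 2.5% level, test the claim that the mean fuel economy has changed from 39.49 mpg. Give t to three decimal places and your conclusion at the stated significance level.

H0: μ = 39.49; H1: μ ≠ 39.49 (one-sample t-test, two-sided).
t = (x̄ − μ₀)/(s/√n) = (37.75 − 39.49)/(2.323/√17) = -3.088
df = n − 1 = 16
Two-sided p-value ≈ 0.0071
Since p ≈ 0.0071 < α = 0.025, reject H0; the data support H1.

t = -3.088; reject H0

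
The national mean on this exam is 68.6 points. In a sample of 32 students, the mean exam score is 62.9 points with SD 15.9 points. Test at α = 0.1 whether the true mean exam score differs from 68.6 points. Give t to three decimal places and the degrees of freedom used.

t = -2.028, df = 31

H0: μ = 68.6; H1: μ ≠ 68.6 (one-sample t-test, two-sided).
t = (x̄ − μ₀)/(s/√n) = (62.9 − 68.6)/(15.9/√32) = -2.028
df = n − 1 = 31
Two-sided p-value ≈ 0.051
Since p ≈ 0.051 < α = 0.1, reject H0; the evidence is statistically significant.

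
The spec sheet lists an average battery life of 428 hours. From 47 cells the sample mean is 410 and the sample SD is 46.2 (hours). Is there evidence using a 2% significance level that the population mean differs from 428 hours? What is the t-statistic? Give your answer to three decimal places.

H0: μ = 428; H1: μ ≠ 428 (one-sample t-test, two-sided).
t = (x̄ − μ₀)/(s/√n) = (410 − 428)/(46.2/√47) = -2.671
df = n − 1 = 46
Two-sided p-value ≈ 0.010
Since p ≈ 0.010 < α = 0.02, reject H0; the evidence is statistically significant.

-2.671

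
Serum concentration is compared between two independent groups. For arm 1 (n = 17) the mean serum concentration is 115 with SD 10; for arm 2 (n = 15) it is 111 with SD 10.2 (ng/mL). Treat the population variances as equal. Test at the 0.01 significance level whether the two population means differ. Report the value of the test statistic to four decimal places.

1.1187

Let group 1 = arm 1, group 2 = arm 2. H0: μ_1 = μ_2; H1: μ_1 ≠ μ_2 (two-sample pooled-variance t-test, two-sided).
s_p² = [(17−1)·10² + (15−1)·10.2²]/(17+15−2) = 101.885
t = (115 − 111)/√[101.885·(1/17 + 1/15)] = 1.1187
df = n₁ + n₂ − 2 = 30
Two-sided p-value ≈ 0.272
Since p ≈ 0.272 > α = 0.01, fail to reject H0; the evidence is not statistically significant.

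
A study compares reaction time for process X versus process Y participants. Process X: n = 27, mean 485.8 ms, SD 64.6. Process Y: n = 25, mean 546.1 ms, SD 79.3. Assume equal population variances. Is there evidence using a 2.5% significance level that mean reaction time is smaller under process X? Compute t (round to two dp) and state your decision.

t = -3.02; reject H0

Let group 1 = process X, group 2 = process Y. H0: μ_1 = μ_2; H1: μ_1 < μ_2 (two-sample pooled-variance t-test, left-tailed).
s_p² = [(27−1)·64.6² + (25−1)·79.3²]/(27+25−2) = 5188.52
t = (485.8 − 546.1)/√[5188.52·(1/27 + 1/25)] = -3.02
df = n₁ + n₂ − 2 = 50
p-value = P(T ≤ -3.02) ≈ 0.002
Since p ≈ 0.002 < α = 0.025, reject H0; the data support H1.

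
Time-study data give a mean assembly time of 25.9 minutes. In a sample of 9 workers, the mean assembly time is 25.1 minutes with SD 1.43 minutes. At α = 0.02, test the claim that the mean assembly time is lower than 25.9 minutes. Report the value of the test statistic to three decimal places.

H0: μ = 25.9; H1: μ < 25.9 (one-sample t-test, left-tailed).
t = (x̄ − μ₀)/(s/√n) = (25.1 − 25.9)/(1.43/√9) = -1.678
df = n − 1 = 8
p-value = P(T ≤ -1.678) ≈ 0.0659
Since p ≈ 0.0659 > α = 0.02, fail to reject H0; the data do not provide sufficient evidence against H0.

-1.678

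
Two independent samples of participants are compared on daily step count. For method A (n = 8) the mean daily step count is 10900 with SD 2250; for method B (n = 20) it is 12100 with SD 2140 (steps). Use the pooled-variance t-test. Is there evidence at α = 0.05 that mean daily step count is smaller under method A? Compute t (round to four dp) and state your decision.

t = -1.3218; fail to reject H0

Let group 1 = method A, group 2 = method B. H0: μ_1 = μ_2; H1: μ_1 < μ_2 (two-sample pooled-variance t-test, left-tailed).
s_p² = [(8−1)·2250² + (20−1)·2140²]/(8+20−2) = 4709610
t = (10900 − 12100)/√[4709610·(1/8 + 1/20)] = -1.3218
df = n₁ + n₂ − 2 = 26
p-value = P(T ≤ -1.3218) ≈ 0.099
Since p ≈ 0.099 > α = 0.05, fail to reject H0; the data do not provide sufficient evidence against H0.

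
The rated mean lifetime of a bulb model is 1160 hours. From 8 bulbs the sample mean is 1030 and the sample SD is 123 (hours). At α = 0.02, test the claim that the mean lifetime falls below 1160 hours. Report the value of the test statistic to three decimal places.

-2.989

H0: μ = 1160; H1: μ < 1160 (one-sample t-test, left-tailed).
t = (x̄ − μ₀)/(s/√n) = (1030 − 1160)/(123/√8) = -2.989
df = n − 1 = 7
p-value = P(T ≤ -2.989) ≈ 0.0101
Since p ≈ 0.0101 < α = 0.02, reject H0; the evidence is statistically significant.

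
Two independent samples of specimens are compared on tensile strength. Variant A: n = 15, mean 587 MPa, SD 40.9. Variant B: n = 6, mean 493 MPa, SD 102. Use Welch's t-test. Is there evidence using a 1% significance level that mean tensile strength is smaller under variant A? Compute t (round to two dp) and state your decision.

Let group 1 = variant A, group 2 = variant B. H0: μ_1 = μ_2; H1: μ_1 < μ_2 (Welch's two-sample t-test, left-tailed).
t = (x̄_1 − x̄_2)/√(s_1²/n_1 + s_2²/n_2) = (587 − 493)/√(40.9²/15 + 102²/6) = 2.19
Welch–Satterthwaite df ≈ 5.66
p-value = P(T ≤ 2.19) ≈ 0.9630
Since p ≈ 0.9630 > α = 0.01, fail to reject H0; the evidence is not statistically significant.

t = 2.19; fail to reject H0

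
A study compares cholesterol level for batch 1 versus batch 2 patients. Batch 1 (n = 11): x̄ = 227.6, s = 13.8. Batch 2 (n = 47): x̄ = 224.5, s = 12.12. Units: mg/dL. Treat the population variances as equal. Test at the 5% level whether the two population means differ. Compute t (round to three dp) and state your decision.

t = 0.744; fail to reject H0

Let group 1 = batch 1, group 2 = batch 2. H0: μ_1 = μ_2; H1: μ_1 ≠ μ_2 (two-sample pooled-variance t-test, two-sided).
s_p² = [(11−1)·13.8² + (47−1)·12.12²]/(11+47−2) = 154.67
t = (227.6 − 224.5)/√[154.67·(1/11 + 1/47)] = 0.744
df = n₁ + n₂ − 2 = 56
Two-sided p-value ≈ 0.460
Since p ≈ 0.460 > α = 0.05, fail to reject H0; the evidence is not statistically significant.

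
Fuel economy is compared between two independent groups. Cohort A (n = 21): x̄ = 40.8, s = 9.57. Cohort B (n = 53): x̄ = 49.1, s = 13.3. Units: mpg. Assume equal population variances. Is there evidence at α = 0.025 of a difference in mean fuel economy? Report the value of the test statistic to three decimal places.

-2.601

Let group 1 = cohort A, group 2 = cohort B. H0: μ_1 = μ_2; H1: μ_1 ≠ μ_2 (two-sample pooled-variance t-test, two-sided).
s_p² = [(21−1)·9.57² + (53−1)·13.3²]/(21+53−2) = 153.194
t = (40.8 − 49.1)/√[153.194·(1/21 + 1/53)] = -2.601
df = n₁ + n₂ − 2 = 72
Two-sided p-value ≈ 0.011
Since p ≈ 0.011 < α = 0.025, reject H0; the data support H1.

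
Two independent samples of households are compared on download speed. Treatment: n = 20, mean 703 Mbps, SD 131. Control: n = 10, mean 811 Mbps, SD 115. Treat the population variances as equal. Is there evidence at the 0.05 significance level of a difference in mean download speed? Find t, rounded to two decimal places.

Let group 1 = treatment, group 2 = control. H0: μ_1 = μ_2; H1: μ_1 ≠ μ_2 (two-sample pooled-variance t-test, two-sided).
s_p² = [(20−1)·131² + (10−1)·115²]/(20+10−2) = 15895.9
t = (703 − 811)/√[15895.9·(1/20 + 1/10)] = -2.21
df = n₁ + n₂ − 2 = 28
Two-sided p-value ≈ 0.0353
Since p ≈ 0.0353 < α = 0.05, reject H0; the evidence is statistically significant.

-2.21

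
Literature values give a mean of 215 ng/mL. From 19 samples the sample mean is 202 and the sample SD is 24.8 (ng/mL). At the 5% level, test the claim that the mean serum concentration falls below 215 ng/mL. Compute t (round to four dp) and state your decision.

H0: μ = 215; H1: μ < 215 (one-sample t-test, left-tailed).
t = (x̄ − μ₀)/(s/√n) = (202 − 215)/(24.8/√19) = -2.2849
df = n − 1 = 18
p-value = P(T ≤ -2.2849) ≈ 0.017
Since p ≈ 0.017 < α = 0.05, reject H0; the data support H1.

t = -2.2849; reject H0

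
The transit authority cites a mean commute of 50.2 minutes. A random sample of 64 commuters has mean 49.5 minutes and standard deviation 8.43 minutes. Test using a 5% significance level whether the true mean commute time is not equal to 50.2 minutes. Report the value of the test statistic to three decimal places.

-0.664

H0: μ = 50.2; H1: μ ≠ 50.2 (one-sample t-test, two-sided).
t = (x̄ − μ₀)/(s/√n) = (49.5 − 50.2)/(8.43/√64) = -0.664
df = n − 1 = 63
Two-sided p-value ≈ 0.5089
Since p ≈ 0.5089 > α = 0.05, fail to reject H0; the evidence is not statistically significant.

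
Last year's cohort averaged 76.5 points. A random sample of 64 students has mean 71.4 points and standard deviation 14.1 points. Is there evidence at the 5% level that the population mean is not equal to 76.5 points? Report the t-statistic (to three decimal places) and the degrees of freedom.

H0: μ = 76.5; H1: μ ≠ 76.5 (one-sample t-test, two-sided).
t = (x̄ − μ₀)/(s/√n) = (71.4 − 76.5)/(14.1/√64) = -2.894
df = n − 1 = 63
Two-sided p-value ≈ 0.005
Since p ≈ 0.005 < α = 0.05, reject H0; the evidence is statistically significant.

t = -2.894, df = 63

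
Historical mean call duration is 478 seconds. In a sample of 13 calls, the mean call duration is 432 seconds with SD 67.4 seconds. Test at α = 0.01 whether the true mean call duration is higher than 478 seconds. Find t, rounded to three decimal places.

H0: μ = 478; H1: μ > 478 (one-sample t-test, right-tailed).
t = (x̄ − μ₀)/(s/√n) = (432 − 478)/(67.4/√13) = -2.461
df = n − 1 = 12
p-value = P(T ≥ -2.461) ≈ 0.985
Since p ≈ 0.985 > α = 0.01, fail to reject H0; the evidence is not statistically significant.

-2.461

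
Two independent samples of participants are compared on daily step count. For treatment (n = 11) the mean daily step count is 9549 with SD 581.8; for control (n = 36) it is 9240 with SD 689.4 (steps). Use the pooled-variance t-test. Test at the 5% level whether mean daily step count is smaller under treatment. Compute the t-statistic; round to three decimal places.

Let group 1 = treatment, group 2 = control. H0: μ_1 = μ_2; H1: μ_1 < μ_2 (two-sample pooled-variance t-test, left-tailed).
s_p² = [(11−1)·581.8² + (36−1)·689.4²]/(11+36−2) = 444877
t = (9549 − 9240)/√[444877·(1/11 + 1/36)] = 1.345
df = n₁ + n₂ − 2 = 45
p-value = P(T ≤ 1.345) ≈ 0.907
Since p ≈ 0.907 > α = 0.05, fail to reject H0; the data do not provide sufficient evidence against H0.

1.345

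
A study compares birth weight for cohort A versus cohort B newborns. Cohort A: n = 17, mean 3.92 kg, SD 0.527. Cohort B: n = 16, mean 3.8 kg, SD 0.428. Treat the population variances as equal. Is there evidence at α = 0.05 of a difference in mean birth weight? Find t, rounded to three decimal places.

Let group 1 = cohort A, group 2 = cohort B. H0: μ_1 = μ_2; H1: μ_1 ≠ μ_2 (two-sample pooled-variance t-test, two-sided).
s_p² = [(17−1)·0.527² + (16−1)·0.428²]/(17+16−2) = 0.231981
t = (3.92 − 3.8)/√[0.231981·(1/17 + 1/16)] = 0.715
df = n₁ + n₂ − 2 = 31
Two-sided p-value ≈ 0.4798
Since p ≈ 0.4798 > α = 0.05, fail to reject H0; the evidence is not statistically significant.

0.715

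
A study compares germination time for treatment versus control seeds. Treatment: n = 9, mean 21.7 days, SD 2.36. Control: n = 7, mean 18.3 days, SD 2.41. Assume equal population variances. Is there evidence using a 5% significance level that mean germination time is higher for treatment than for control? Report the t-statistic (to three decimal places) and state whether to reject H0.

Let group 1 = treatment, group 2 = control. H0: μ_1 = μ_2; H1: μ_1 > μ_2 (two-sample pooled-variance t-test, right-tailed).
s_p² = [(9−1)·2.36² + (7−1)·2.41²]/(9+7−2) = 5.67181
t = (21.7 − 18.3)/√[5.67181·(1/9 + 1/7)] = 2.833
df = n₁ + n₂ − 2 = 14
p-value = P(T ≥ 2.833) ≈ 0.0066
Since p ≈ 0.0066 < α = 0.05, reject H0; the evidence is statistically significant.

t = 2.833; reject H0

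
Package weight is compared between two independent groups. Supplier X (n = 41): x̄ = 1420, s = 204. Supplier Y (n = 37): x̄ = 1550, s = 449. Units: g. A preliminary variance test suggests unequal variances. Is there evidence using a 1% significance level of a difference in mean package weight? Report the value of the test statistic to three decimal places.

-1.617

Let group 1 = supplier X, group 2 = supplier Y. H0: μ_1 = μ_2; H1: μ_1 ≠ μ_2 (Welch's two-sample t-test, two-sided).
t = (x̄_1 − x̄_2)/√(s_1²/n_1 + s_2²/n_2) = (1420 − 1550)/√(204²/41 + 449²/37) = -1.617
Welch–Satterthwaite df ≈ 49.13
Two-sided p-value ≈ 0.112
Since p ≈ 0.112 > α = 0.01, fail to reject H0; the data do not provide sufficient evidence against H0.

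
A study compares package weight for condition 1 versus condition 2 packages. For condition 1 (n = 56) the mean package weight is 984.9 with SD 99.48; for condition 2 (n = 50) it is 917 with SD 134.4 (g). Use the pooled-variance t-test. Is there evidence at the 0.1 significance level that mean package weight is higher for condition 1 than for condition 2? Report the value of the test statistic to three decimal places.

2.977

Let group 1 = condition 1, group 2 = condition 2. H0: μ_1 = μ_2; H1: μ_1 > μ_2 (two-sample pooled-variance t-test, right-tailed).
s_p² = [(56−1)·99.48² + (50−1)·134.4²]/(56+50−2) = 13744.2
t = (984.9 − 917)/√[13744.2·(1/56 + 1/50)] = 2.977
df = n₁ + n₂ − 2 = 104
p-value = P(T ≥ 2.977) ≈ 0.002
Since p ≈ 0.002 < α = 0.1, reject H0; the evidence is statistically significant.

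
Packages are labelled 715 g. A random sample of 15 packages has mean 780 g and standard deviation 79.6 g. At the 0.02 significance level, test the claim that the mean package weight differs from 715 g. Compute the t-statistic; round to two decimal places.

H0: μ = 715; H1: μ ≠ 715 (one-sample t-test, two-sided).
t = (x̄ − μ₀)/(s/√n) = (780 − 715)/(79.6/√15) = 3.16
df = n − 1 = 14
Two-sided p-value ≈ 0.007
Since p ≈ 0.007 < α = 0.02, reject H0; the data support H1.

3.16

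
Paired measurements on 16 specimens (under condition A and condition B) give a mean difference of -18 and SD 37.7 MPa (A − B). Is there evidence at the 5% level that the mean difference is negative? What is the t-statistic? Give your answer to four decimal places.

H0: μ_d = 0; H1: μ_d < 0 (paired t-test on the differences, left-tailed).
t = d̄/(s_d/√n) = -18/(37.7/√16) = -1.9098
df = n − 1 = 15
p-value = P(T ≤ -1.9098) ≈ 0.0377
Since p ≈ 0.0377 < α = 0.05, reject H0; the evidence is statistically significant.

-1.9098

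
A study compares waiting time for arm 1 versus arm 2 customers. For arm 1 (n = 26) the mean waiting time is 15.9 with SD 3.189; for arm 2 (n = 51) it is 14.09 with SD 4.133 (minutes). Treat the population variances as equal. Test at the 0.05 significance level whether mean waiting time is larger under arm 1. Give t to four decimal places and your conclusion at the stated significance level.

Let group 1 = arm 1, group 2 = arm 2. H0: μ_1 = μ_2; H1: μ_1 > μ_2 (two-sample pooled-variance t-test, right-tailed).
s_p² = [(26−1)·3.189² + (51−1)·4.133²]/(26+51−2) = 14.7777
t = (15.9 − 14.09)/√[14.7777·(1/26 + 1/51)] = 1.9539
df = n₁ + n₂ − 2 = 75
p-value = P(T ≥ 1.9539) ≈ 0.027
Since p ≈ 0.027 < α = 0.05, reject H0; the evidence is statistically significant.

t = 1.9539; reject H0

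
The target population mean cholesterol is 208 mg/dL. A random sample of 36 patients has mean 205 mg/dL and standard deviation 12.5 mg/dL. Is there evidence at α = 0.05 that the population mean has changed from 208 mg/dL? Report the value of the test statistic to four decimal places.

H0: μ = 208; H1: μ ≠ 208 (one-sample t-test, two-sided).
t = (x̄ − μ₀)/(s/√n) = (205 − 208)/(12.5/√36) = -1.4400
df = n − 1 = 35
Two-sided p-value ≈ 0.1588
Since p ≈ 0.1588 > α = 0.05, fail to reject H0; the evidence is not statistically significant.

-1.4400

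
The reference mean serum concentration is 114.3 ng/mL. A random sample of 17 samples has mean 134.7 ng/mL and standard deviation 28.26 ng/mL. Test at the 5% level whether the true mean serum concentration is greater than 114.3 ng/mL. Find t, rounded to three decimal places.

2.976

H0: μ = 114.3; H1: μ > 114.3 (one-sample t-test, right-tailed).
t = (x̄ − μ₀)/(s/√n) = (134.7 − 114.3)/(28.26/√17) = 2.976
df = n − 1 = 16
p-value = P(T ≥ 2.976) ≈ 0.0045
Since p ≈ 0.0045 < α = 0.05, reject H0; the evidence is statistically significant.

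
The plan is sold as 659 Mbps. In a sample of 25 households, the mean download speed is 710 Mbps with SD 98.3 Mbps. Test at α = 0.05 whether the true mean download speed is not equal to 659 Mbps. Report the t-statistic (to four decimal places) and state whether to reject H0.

t = 2.5941; reject H0

H0: μ = 659; H1: μ ≠ 659 (one-sample t-test, two-sided).
t = (x̄ − μ₀)/(s/√n) = (710 − 659)/(98.3/√25) = 2.5941
df = n − 1 = 24
Two-sided p-value ≈ 0.0159
Since p ≈ 0.0159 < α = 0.05, reject H0; the data support H1.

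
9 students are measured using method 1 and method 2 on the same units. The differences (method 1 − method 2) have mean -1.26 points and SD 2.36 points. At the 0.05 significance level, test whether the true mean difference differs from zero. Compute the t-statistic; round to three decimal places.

-1.602

H0: μ_d = 0; H1: μ_d ≠ 0 (paired t-test on the differences, two-sided).
t = d̄/(s_d/√n) = -1.26/(2.36/√9) = -1.602
df = n − 1 = 8
Two-sided p-value ≈ 0.1479
Since p ≈ 0.1479 > α = 0.05, fail to reject H0; the data do not provide sufficient evidence against H0.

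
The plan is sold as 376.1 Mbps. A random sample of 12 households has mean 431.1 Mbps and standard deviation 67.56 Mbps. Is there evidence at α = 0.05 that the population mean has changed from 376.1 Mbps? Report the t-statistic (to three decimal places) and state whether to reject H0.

t = 2.820; reject H0

H0: μ = 376.1; H1: μ ≠ 376.1 (one-sample t-test, two-sided).
t = (x̄ − μ₀)/(s/√n) = (431.1 − 376.1)/(67.56/√12) = 2.820
df = n − 1 = 11
Two-sided p-value ≈ 0.017
Since p ≈ 0.017 < α = 0.05, reject H0; the data support H1.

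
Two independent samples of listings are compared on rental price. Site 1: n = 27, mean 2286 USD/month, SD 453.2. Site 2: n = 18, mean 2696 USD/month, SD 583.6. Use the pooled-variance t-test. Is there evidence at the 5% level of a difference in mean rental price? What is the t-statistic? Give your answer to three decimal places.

Let group 1 = site 1, group 2 = site 2. H0: μ_1 = μ_2; H1: μ_1 ≠ μ_2 (two-sample pooled-variance t-test, two-sided).
s_p² = [(27−1)·453.2² + (18−1)·583.6²]/(27+18−2) = 258841
t = (2286 − 2696)/√[258841·(1/27 + 1/18)] = -2.648
df = n₁ + n₂ − 2 = 43
Two-sided p-value ≈ 0.011
Since p ≈ 0.011 < α = 0.05, reject H0; the evidence is statistically significant.

-2.648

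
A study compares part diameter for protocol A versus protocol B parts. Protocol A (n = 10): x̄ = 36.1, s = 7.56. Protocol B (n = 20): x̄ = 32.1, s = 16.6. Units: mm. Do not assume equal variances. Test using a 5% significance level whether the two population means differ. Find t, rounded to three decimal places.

Let group 1 = protocol A, group 2 = protocol B. H0: μ_1 = μ_2; H1: μ_1 ≠ μ_2 (Welch's two-sample t-test, two-sided).
t = (x̄_1 − x̄_2)/√(s_1²/n_1 + s_2²/n_2) = (36.1 − 32.1)/√(7.56²/10 + 16.6²/20) = 0.906
Welch–Satterthwaite df ≈ 27.90
Two-sided p-value ≈ 0.3727
Since p ≈ 0.3727 > α = 0.05, fail to reject H0; the data do not provide sufficient evidence against H0.

0.906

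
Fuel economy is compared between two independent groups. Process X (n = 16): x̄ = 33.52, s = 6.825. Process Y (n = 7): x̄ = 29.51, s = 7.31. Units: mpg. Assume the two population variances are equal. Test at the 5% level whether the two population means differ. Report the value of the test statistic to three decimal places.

Let group 1 = process X, group 2 = process Y. H0: μ_1 = μ_2; H1: μ_1 ≠ μ_2 (two-sample pooled-variance t-test, two-sided).
s_p² = [(16−1)·6.825² + (7−1)·7.31²]/(16+7−2) = 48.5393
t = (33.52 − 29.51)/√[48.5393·(1/16 + 1/7)] = 1.270
df = n₁ + n₂ − 2 = 21
Two-sided p-value ≈ 0.218
Since p ≈ 0.218 > α = 0.05, fail to reject H0; the data do not provide sufficient evidence against H0.

1.270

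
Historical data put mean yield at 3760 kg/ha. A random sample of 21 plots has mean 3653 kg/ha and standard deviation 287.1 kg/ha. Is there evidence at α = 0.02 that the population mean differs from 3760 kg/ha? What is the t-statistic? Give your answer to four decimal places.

H0: μ = 3760; H1: μ ≠ 3760 (one-sample t-test, two-sided).
t = (x̄ − μ₀)/(s/√n) = (3653 − 3760)/(287.1/√21) = -1.7079
df = n − 1 = 20
Two-sided p-value ≈ 0.103
Since p ≈ 0.103 > α = 0.02, fail to reject H0; the evidence is not statistically significant.

-1.7079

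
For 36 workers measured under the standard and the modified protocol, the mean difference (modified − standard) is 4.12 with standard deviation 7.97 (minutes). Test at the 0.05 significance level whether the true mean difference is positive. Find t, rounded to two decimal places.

3.10

H0: μ_d = 0; H1: μ_d > 0 (paired t-test on the differences, right-tailed).
t = d̄/(s_d/√n) = 4.12/(7.97/√36) = 3.10
df = n − 1 = 35
p-value = P(T ≥ 3.10) ≈ 0.002
Since p ≈ 0.002 < α = 0.05, reject H0; the data support H1.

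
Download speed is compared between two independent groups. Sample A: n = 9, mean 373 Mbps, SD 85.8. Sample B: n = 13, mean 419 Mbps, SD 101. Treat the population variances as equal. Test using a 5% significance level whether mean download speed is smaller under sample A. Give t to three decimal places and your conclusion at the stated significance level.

Let group 1 = sample A, group 2 = sample B. H0: μ_1 = μ_2; H1: μ_1 < μ_2 (two-sample pooled-variance t-test, left-tailed).
s_p² = [(9−1)·85.8² + (13−1)·101²]/(9+13−2) = 9065.26
t = (373 − 419)/√[9065.26·(1/9 + 1/13)] = -1.114
df = n₁ + n₂ − 2 = 20
p-value = P(T ≤ -1.114) ≈ 0.1392
Since p ≈ 0.1392 > α = 0.05, fail to reject H0; the data do not provide sufficient evidence against H0.

t = -1.114; fail to reject H0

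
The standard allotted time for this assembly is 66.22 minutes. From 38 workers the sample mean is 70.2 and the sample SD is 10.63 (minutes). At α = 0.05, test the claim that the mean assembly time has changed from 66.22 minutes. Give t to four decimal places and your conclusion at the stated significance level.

t = 2.3080; reject H0

H0: μ = 66.22; H1: μ ≠ 66.22 (one-sample t-test, two-sided).
t = (x̄ − μ₀)/(s/√n) = (70.2 − 66.22)/(10.63/√38) = 2.3080
df = n − 1 = 37
Two-sided p-value ≈ 0.0267
Since p ≈ 0.0267 < α = 0.05, reject H0; the evidence is statistically significant.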